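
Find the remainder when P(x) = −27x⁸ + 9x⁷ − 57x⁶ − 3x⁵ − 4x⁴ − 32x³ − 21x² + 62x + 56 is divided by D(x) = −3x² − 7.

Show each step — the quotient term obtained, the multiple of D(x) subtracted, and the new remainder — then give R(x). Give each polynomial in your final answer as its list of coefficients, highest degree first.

R = [6, 7]

Step 1: lead(−27x⁸ + 9x⁷ − 57x⁶ − 3x⁵ − 4x⁴ − 32x³ − 21x² + 62x + 56) ÷ lead(D) = −27x⁸ ÷ −3x² = 9x⁶. Subtract (9x⁶)·D = −27x⁸ − 63x⁶. Remainder: 9x⁷ + 6x⁶ − 3x⁵ − 4x⁴ − 32x³ − 21x² + 62x + 56.
Step 2: lead(9x⁷ + 6x⁶ − 3x⁵ − 4x⁴ − 32x³ − 21x² + 62x + 56) ÷ lead(D) = 9x⁷ ÷ −3x² = −3x⁵. Subtract (−3x⁵)·D = 9x⁷ + 21x⁵. Remainder: 6x⁶ − 24x⁵ − 4x⁴ − 32x³ − 21x² + 62x + 56.
Step 3: lead(6x⁶ − 24x⁵ − 4x⁴ − 32x³ − 21x² + 62x + 56) ÷ lead(D) = 6x⁶ ÷ −3x² = −2x⁴. Subtract (−2x⁴)·D = 6x⁶ + 14x⁴. Remainder: −24x⁵ − 18x⁴ − 32x³ − 21x² + 62x + 56.
Step 4: lead(−24x⁵ − 18x⁴ − 32x³ − 21x² + 62x + 56) ÷ lead(D) = −24x⁵ ÷ −3x² = 8x³. Subtract (8x³)·D = −24x⁵ − 56x³. Remainder: −18x⁴ + 24x³ − 21x² + 62x + 56.
Step 5: lead(−18x⁴ + 24x³ − 21x² + 62x + 56) ÷ lead(D) = −18x⁴ ÷ −3x² = 6x². Subtract (6x²)·D = −18x⁴ − 42x². Remainder: 24x³ + 21x² + 62x + 56.
Step 6: lead(24x³ + 21x² + 62x + 56) ÷ lead(D) = 24x³ ÷ −3x² = −8x. Subtract (−8x)·D = 24x³ + 56x. Remainder: 21x² + 6x + 56.
Step 7: lead(21x² + 6x + 56) ÷ lead(D) = 21x² ÷ −3x² = −7. Subtract (−7)·D = 21x² + 49. Remainder: 6x + 7.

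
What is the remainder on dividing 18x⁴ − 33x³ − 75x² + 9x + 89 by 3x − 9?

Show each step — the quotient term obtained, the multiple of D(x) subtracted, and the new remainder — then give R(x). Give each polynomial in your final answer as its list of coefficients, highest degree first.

R = [8]

Step 1: lead(18x⁴ − 33x³ − 75x² + 9x + 89) ÷ lead(D) = 18x⁴ ÷ 3x = 6x³. Subtract (6x³)·D = 18x⁴ − 54x³. Remainder: 21x³ − 75x² + 9x + 89.
Step 2: lead(21x³ − 75x² + 9x + 89) ÷ lead(D) = 21x³ ÷ 3x = 7x². Subtract (7x²)·D = 21x³ − 63x². Remainder: −12x² + 9x + 89.
Step 3: lead(−12x² + 9x + 89) ÷ lead(D) = −12x² ÷ 3x = −4x. Subtract (−4x)·D = −12x² + 36x. Remainder: −27x + 89.
Step 4: lead(−27x + 89) ÷ lead(D) = −27x ÷ 3x = −9. Subtract (−9)·D = −27x + 81. Remainder: 8.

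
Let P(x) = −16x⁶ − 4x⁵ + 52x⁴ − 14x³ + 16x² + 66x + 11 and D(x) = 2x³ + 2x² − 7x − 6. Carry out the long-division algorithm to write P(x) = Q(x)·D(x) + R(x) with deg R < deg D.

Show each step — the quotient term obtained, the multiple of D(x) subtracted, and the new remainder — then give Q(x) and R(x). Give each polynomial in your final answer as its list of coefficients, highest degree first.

Q = [-8, 6, -8, -2]; R = [4, -1]

Step 1: lead(−16x⁶ − 4x⁵ + 52x⁴ − 14x³ + 16x² + 66x + 11) ÷ lead(D) = −16x⁶ ÷ 2x³ = −8x³. Subtract (−8x³)·D = −16x⁶ − 16x⁵ + 56x⁴ + 48x³. Remainder: 12x⁵ − 4x⁴ − 62x³ + 16x² + 66x + 11.
Step 2: lead(12x⁵ − 4x⁴ − 62x³ + 16x² + 66x + 11) ÷ lead(D) = 12x⁵ ÷ 2x³ = 6x². Subtract (6x²)·D = 12x⁵ + 12x⁴ − 42x³ − 36x². Remainder: −16x⁴ − 20x³ + 52x² + 66x + 11.
Step 3: lead(−16x⁴ − 20x³ + 52x² + 66x + 11) ÷ lead(D) = −16x⁴ ÷ 2x³ = −8x. Subtract (−8x)·D = −16x⁴ − 16x³ + 56x² + 48x. Remainder: −4x³ − 4x² + 18x + 11.
Step 4: lead(−4x³ − 4x² + 18x + 11) ÷ lead(D) = −4x³ ÷ 2x³ = −2. Subtract (−2)·D = −4x³ − 4x² + 14x + 12. Remainder: 4x − 1.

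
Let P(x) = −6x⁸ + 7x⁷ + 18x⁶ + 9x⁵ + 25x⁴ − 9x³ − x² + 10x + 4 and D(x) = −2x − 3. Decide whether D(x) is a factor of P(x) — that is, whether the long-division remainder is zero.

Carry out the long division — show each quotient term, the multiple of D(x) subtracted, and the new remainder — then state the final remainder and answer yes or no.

Step 1: lead(−6x⁸ + 7x⁷ + 18x⁶ + 9x⁵ + 25x⁴ − 9x³ − x² + 10x + 4) ÷ lead(D) = −6x⁸ ÷ −2x = 3x⁷. Subtract (3x⁷)·D = −6x⁸ − 9x⁷. Remainder: 16x⁷ + 18x⁶ + 9x⁵ + 25x⁴ − 9x³ − x² + 10x + 4.
Step 2: lead(16x⁷ + 18x⁶ + 9x⁵ + 25x⁴ − 9x³ − x² + 10x + 4) ÷ lead(D) = 16x⁷ ÷ −2x = −8x⁶. Subtract (−8x⁶)·D = 16x⁷ + 24x⁶. Remainder: −6x⁶ + 9x⁵ + 25x⁴ − 9x³ − x² + 10x + 4.
Step 3: lead(−6x⁶ + 9x⁵ + 25x⁴ − 9x³ − x² + 10x + 4) ÷ lead(D) = −6x⁶ ÷ −2x = 3x⁵. Subtract (3x⁵)·D = −6x⁶ − 9x⁵. Remainder: 18x⁵ + 25x⁴ − 9x³ − x² + 10x + 4.
Step 4: lead(18x⁵ + 25x⁴ − 9x³ − x² + 10x + 4) ÷ lead(D) = 18x⁵ ÷ −2x = −9x⁴. Subtract (−9x⁴)·D = 18x⁵ + 27x⁴. Remainder: −2x⁴ − 9x³ − x² + 10x + 4.
Step 5: lead(−2x⁴ − 9x³ − x² + 10x + 4) ÷ lead(D) = −2x⁴ ÷ −2x = x³. Subtract (x³)·D = −2x⁴ − 3x³. Remainder: −6x³ − x² + 10x + 4.
Step 6: lead(−6x³ − x² + 10x + 4) ÷ lead(D) = −6x³ ÷ −2x = 3x². Subtract (3x²)·D = −6x³ − 9x². Remainder: 8x² + 10x + 4.
Step 7: lead(8x² + 10x + 4) ÷ lead(D) = 8x² ÷ −2x = −4x. Subtract (−4x)·D = 8x² + 12x. Remainder: −2x + 4.
Step 8: lead(−2x + 4) ÷ lead(D) = −2x ÷ −2x = 1. Subtract (1)·D = −2x − 3. Remainder: 7.

R(x) = 7, so D(x) is not a factor of P(x). no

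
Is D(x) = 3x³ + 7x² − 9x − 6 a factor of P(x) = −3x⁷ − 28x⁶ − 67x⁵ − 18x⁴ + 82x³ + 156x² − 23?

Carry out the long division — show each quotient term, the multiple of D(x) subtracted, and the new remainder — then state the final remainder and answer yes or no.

R(x) = −5x² − 3x + 7, so D(x) is not a factor of P(x). no

Step 1: lead(−3x⁷ − 28x⁶ − 67x⁵ − 18x⁴ + 82x³ + 156x² − 23) ÷ lead(D) = −3x⁷ ÷ 3x³ = −x⁴. Subtract (−x⁴)·D = −3x⁷ − 7x⁶ + 9x⁵ + 6x⁴. Remainder: −21x⁶ − 76x⁵ − 24x⁴ + 82x³ + 156x² − 23.
Step 2: lead(−21x⁶ − 76x⁵ − 24x⁴ + 82x³ + 156x² − 23) ÷ lead(D) = −21x⁶ ÷ 3x³ = −7x³. Subtract (−7x³)·D = −21x⁶ − 49x⁵ + 63x⁴ + 42x³. Remainder: −27x⁵ − 87x⁴ + 40x³ + 156x² − 23.
Step 3: lead(−27x⁵ − 87x⁴ + 40x³ + 156x² − 23) ÷ lead(D) = −27x⁵ ÷ 3x³ = −9x². Subtract (−9x²)·D = −27x⁵ − 63x⁴ + 81x³ + 54x². Remainder: −24x⁴ − 41x³ + 102x² − 23.
Step 4: lead(−24x⁴ − 41x³ + 102x² − 23) ÷ lead(D) = −24x⁴ ÷ 3x³ = −8x. Subtract (−8x)·D = −24x⁴ − 56x³ + 72x² + 48x. Remainder: 15x³ + 30x² − 48x − 23.
Step 5: lead(15x³ + 30x² − 48x − 23) ÷ lead(D) = 15x³ ÷ 3x³ = 5. Subtract (5)·D = 15x³ + 35x² − 45x − 30. Remainder: −5x² − 3x + 7.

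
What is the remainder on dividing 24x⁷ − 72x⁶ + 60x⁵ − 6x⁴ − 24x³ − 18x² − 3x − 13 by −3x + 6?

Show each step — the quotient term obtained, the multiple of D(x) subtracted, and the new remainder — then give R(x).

Step 1: lead(24x⁷ − 72x⁶ + 60x⁵ − 6x⁴ − 24x³ − 18x² − 3x − 13) ÷ lead(D) = 24x⁷ ÷ −3x = −8x⁶. Subtract (−8x⁶)·D = 24x⁷ − 48x⁶. Remainder: −24x⁶ + 60x⁵ − 6x⁴ − 24x³ − 18x² − 3x − 13.
Step 2: lead(−24x⁶ + 60x⁵ − 6x⁴ − 24x³ − 18x² − 3x − 13) ÷ lead(D) = −24x⁶ ÷ −3x = 8x⁵. Subtract (8x⁵)·D = −24x⁶ + 48x⁵. Remainder: 12x⁵ − 6x⁴ − 24x³ − 18x² − 3x − 13.
Step 3: lead(12x⁵ − 6x⁴ − 24x³ − 18x² − 3x − 13) ÷ lead(D) = 12x⁵ ÷ −3x = −4x⁴. Subtract (−4x⁴)·D = 12x⁵ − 24x⁴. Remainder: 18x⁴ − 24x³ − 18x² − 3x − 13.
Step 4: lead(18x⁴ − 24x³ − 18x² − 3x − 13) ÷ lead(D) = 18x⁴ ÷ −3x = −6x³. Subtract (−6x³)·D = 18x⁴ − 36x³. Remainder: 12x³ − 18x² − 3x − 13.
Step 5: lead(12x³ − 18x² − 3x − 13) ÷ lead(D) = 12x³ ÷ −3x = −4x². Subtract (−4x²)·D = 12x³ − 24x². Remainder: 6x² − 3x − 13.
Step 6: lead(6x² − 3x − 13) ÷ lead(D) = 6x² ÷ −3x = −2x. Subtract (−2x)·D = 6x² − 12x. Remainder: 9x − 13.
Step 7: lead(9x − 13) ÷ lead(D) = 9x ÷ −3x = −3. Subtract (−3)·D = 9x − 18. Remainder: 5.

R(x) = 5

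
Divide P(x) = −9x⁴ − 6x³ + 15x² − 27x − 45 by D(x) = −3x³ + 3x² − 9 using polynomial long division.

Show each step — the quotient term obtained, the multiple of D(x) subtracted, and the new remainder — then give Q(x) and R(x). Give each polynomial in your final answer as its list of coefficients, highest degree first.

Q = [3, 5]; R = [0]

Step 1: lead(−9x⁴ − 6x³ + 15x² − 27x − 45) ÷ lead(D) = −9x⁴ ÷ −3x³ = 3x. Subtract (3x)·D = −9x⁴ + 9x³ − 27x. Remainder: −15x³ + 15x² − 45.
Step 2: lead(−15x³ + 15x² − 45) ÷ lead(D) = −15x³ ÷ −3x³ = 5. Subtract (5)·D = −15x³ + 15x² − 45. Remainder: 0.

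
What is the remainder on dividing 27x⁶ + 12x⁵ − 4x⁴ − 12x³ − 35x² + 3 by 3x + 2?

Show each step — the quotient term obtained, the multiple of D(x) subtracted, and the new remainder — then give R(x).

R(x) = −9

Step 1: lead(27x⁶ + 12x⁵ − 4x⁴ − 12x³ − 35x² + 3) ÷ lead(D) = 27x⁶ ÷ 3x = 9x⁵. Subtract (9x⁵)·D = 27x⁶ + 18x⁵. Remainder: −6x⁵ − 4x⁴ − 12x³ − 35x² + 3.
Step 2: lead(−6x⁵ − 4x⁴ − 12x³ − 35x² + 3) ÷ lead(D) = −6x⁵ ÷ 3x = −2x⁴. Subtract (−2x⁴)·D = −6x⁵ − 4x⁴. Remainder: −12x³ − 35x² + 3.
Step 3: lead(−12x³ − 35x² + 3) ÷ lead(D) = −12x³ ÷ 3x = −4x². Subtract (−4x²)·D = −12x³ − 8x². Remainder: −27x² + 3.
Step 4: lead(−27x² + 3) ÷ lead(D) = −27x² ÷ 3x = −9x. Subtract (−9x)·D = −27x² − 18x. Remainder: 18x + 3.
Step 5: lead(18x + 3) ÷ lead(D) = 18x ÷ 3x = 6. Subtract (6)·D = 18x + 12. Remainder: −9.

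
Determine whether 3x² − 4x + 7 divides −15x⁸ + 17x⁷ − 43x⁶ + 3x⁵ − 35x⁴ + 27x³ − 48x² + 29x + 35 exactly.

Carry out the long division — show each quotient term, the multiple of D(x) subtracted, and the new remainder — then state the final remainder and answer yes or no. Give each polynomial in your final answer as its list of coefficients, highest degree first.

R = [0], so D(x) is a factor of P(x). yes

Step 1: lead(−15x⁸ + 17x⁷ − 43x⁶ + 3x⁵ − 35x⁴ + 27x³ − 48x² + 29x + 35) ÷ lead(D) = −15x⁸ ÷ 3x² = −5x⁶. Subtract (−5x⁶)·D = −15x⁸ + 20x⁷ − 35x⁶. Remainder: −3x⁷ − 8x⁶ + 3x⁵ − 35x⁴ + 27x³ − 48x² + 29x + 35.
Step 2: lead(−3x⁷ − 8x⁶ + 3x⁵ − 35x⁴ + 27x³ − 48x² + 29x + 35) ÷ lead(D) = −3x⁷ ÷ 3x² = −x⁵. Subtract (−x⁵)·D = −3x⁷ + 4x⁶ − 7x⁵. Remainder: −12x⁶ + 10x⁵ − 35x⁴ + 27x³ − 48x² + 29x + 35.
Step 3: lead(−12x⁶ + 10x⁵ − 35x⁴ + 27x³ − 48x² + 29x + 35) ÷ lead(D) = −12x⁶ ÷ 3x² = −4x⁴. Subtract (−4x⁴)·D = −12x⁶ + 16x⁵ − 28x⁴. Remainder: −6x⁵ − 7x⁴ + 27x³ − 48x² + 29x + 35.
Step 4: lead(−6x⁵ − 7x⁴ + 27x³ − 48x² + 29x + 35) ÷ lead(D) = −6x⁵ ÷ 3x² = −2x³. Subtract (−2x³)·D = −6x⁵ + 8x⁴ − 14x³. Remainder: −15x⁴ + 41x³ − 48x² + 29x + 35.
Step 5: lead(−15x⁴ + 41x³ − 48x² + 29x + 35) ÷ lead(D) = −15x⁴ ÷ 3x² = −5x². Subtract (−5x²)·D = −15x⁴ + 20x³ − 35x². Remainder: 21x³ − 13x² + 29x + 35.
Step 6: lead(21x³ − 13x² + 29x + 35) ÷ lead(D) = 21x³ ÷ 3x² = 7x. Subtract (7x)·D = 21x³ − 28x² + 49x. Remainder: 15x² − 20x + 35.
Step 7: lead(15x² − 20x + 35) ÷ lead(D) = 15x² ÷ 3x² = 5. Subtract (5)·D = 15x² − 20x + 35. Remainder: 0.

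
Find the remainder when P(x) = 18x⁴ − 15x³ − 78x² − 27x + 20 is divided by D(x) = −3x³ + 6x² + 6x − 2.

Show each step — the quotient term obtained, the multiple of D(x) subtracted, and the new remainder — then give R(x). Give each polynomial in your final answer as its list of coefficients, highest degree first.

Step 1: lead(18x⁴ − 15x³ − 78x² − 27x + 20) ÷ lead(D) = 18x⁴ ÷ −3x³ = −6x. Subtract (−6x)·D = 18x⁴ − 36x³ − 36x² + 12x. Remainder: 21x³ − 42x² − 39x + 20.
Step 2: lead(21x³ − 42x² − 39x + 20) ÷ lead(D) = 21x³ ÷ −3x³ = −7. Subtract (−7)·D = 21x³ − 42x² − 42x + 14. Remainder: 3x + 6.

R = [3, 6]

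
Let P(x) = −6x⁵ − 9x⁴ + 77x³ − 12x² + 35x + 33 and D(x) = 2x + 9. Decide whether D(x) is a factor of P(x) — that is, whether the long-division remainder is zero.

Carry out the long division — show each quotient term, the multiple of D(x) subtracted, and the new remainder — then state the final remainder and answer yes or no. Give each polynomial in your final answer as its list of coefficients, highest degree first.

Step 1: lead(−6x⁵ − 9x⁴ + 77x³ − 12x² + 35x + 33) ÷ lead(D) = −6x⁵ ÷ 2x = −3x⁴. Subtract (−3x⁴)·D = −6x⁵ − 27x⁴. Remainder: 18x⁴ + 77x³ − 12x² + 35x + 33.
Step 2: lead(18x⁴ + 77x³ − 12x² + 35x + 33) ÷ lead(D) = 18x⁴ ÷ 2x = 9x³. Subtract (9x³)·D = 18x⁴ + 81x³. Remainder: −4x³ − 12x² + 35x + 33.
Step 3: lead(−4x³ − 12x² + 35x + 33) ÷ lead(D) = −4x³ ÷ 2x = −2x². Subtract (−2x²)·D = −4x³ − 18x². Remainder: 6x² + 35x + 33.
Step 4: lead(6x² + 35x + 33) ÷ lead(D) = 6x² ÷ 2x = 3x. Subtract (3x)·D = 6x² + 27x. Remainder: 8x + 33.
Step 5: lead(8x + 33) ÷ lead(D) = 8x ÷ 2x = 4. Subtract (4)·D = 8x + 36. Remainder: −3.

R = [-3], so D(x) is not a factor of P(x). no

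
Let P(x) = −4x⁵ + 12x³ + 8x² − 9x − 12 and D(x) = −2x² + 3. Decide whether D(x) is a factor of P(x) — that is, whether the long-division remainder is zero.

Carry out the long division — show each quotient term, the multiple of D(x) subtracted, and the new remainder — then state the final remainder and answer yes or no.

Step 1: lead(−4x⁵ + 12x³ + 8x² − 9x − 12) ÷ lead(D) = −4x⁵ ÷ −2x² = 2x³. Subtract (2x³)·D = −4x⁵ + 6x³. Remainder: 6x³ + 8x² − 9x − 12.
Step 2: lead(6x³ + 8x² − 9x − 12) ÷ lead(D) = 6x³ ÷ −2x² = −3x. Subtract (−3x)·D = 6x³ − 9x. Remainder: 8x² − 12.
Step 3: lead(8x² − 12) ÷ lead(D) = 8x² ÷ −2x² = −4. Subtract (−4)·D = 8x² − 12. Remainder: 0.

R(x) = 0, so D(x) is a factor of P(x). yes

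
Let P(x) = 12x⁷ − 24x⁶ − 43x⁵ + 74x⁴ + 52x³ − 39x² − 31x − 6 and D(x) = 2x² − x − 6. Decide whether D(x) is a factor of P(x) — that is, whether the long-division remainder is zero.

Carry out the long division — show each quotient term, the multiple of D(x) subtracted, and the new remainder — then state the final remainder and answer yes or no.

Step 1: lead(12x⁷ − 24x⁶ − 43x⁵ + 74x⁴ + 52x³ − 39x² − 31x − 6) ÷ lead(D) = 12x⁷ ÷ 2x² = 6x⁵. Subtract (6x⁵)·D = 12x⁷ − 6x⁶ − 36x⁵. Remainder: −18x⁶ − 7x⁵ + 74x⁴ + 52x³ − 39x² − 31x − 6.
Step 2: lead(−18x⁶ − 7x⁵ + 74x⁴ + 52x³ − 39x² − 31x − 6) ÷ lead(D) = −18x⁶ ÷ 2x² = −9x⁴. Subtract (−9x⁴)·D = −18x⁶ + 9x⁵ + 54x⁴. Remainder: −16x⁵ + 20x⁴ + 52x³ − 39x² − 31x − 6.
Step 3: lead(−16x⁵ + 20x⁴ + 52x³ − 39x² − 31x − 6) ÷ lead(D) = −16x⁵ ÷ 2x² = −8x³. Subtract (−8x³)·D = −16x⁵ + 8x⁴ + 48x³. Remainder: 12x⁴ + 4x³ − 39x² − 31x − 6.
Step 4: lead(12x⁴ + 4x³ − 39x² − 31x − 6) ÷ lead(D) = 12x⁴ ÷ 2x² = 6x². Subtract (6x²)·D = 12x⁴ − 6x³ − 36x². Remainder: 10x³ − 3x² − 31x − 6.
Step 5: lead(10x³ − 3x² − 31x − 6) ÷ lead(D) = 10x³ ÷ 2x² = 5x. Subtract (5x)·D = 10x³ − 5x² − 30x. Remainder: 2x² − x − 6.
Step 6: lead(2x² − x − 6) ÷ lead(D) = 2x² ÷ 2x² = 1. Subtract (1)·D = 2x² − x − 6. Remainder: 0.

R(x) = 0, so D(x) is a factor of P(x). yes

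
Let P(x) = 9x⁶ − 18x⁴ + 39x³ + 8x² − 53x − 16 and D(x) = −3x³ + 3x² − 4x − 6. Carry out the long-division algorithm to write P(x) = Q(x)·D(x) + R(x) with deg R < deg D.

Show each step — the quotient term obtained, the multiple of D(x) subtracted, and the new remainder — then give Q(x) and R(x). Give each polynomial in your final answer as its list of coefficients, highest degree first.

Q = [-3, -3, 7, 4]; R = [6, 5, 8]

Step 1: lead(9x⁶ − 18x⁴ + 39x³ + 8x² − 53x − 16) ÷ lead(D) = 9x⁶ ÷ −3x³ = −3x³. Subtract (−3x³)·D = 9x⁶ − 9x⁵ + 12x⁴ + 18x³. Remainder: 9x⁵ − 30x⁴ + 21x³ + 8x² − 53x − 16.
Step 2: lead(9x⁵ − 30x⁴ + 21x³ + 8x² − 53x − 16) ÷ lead(D) = 9x⁵ ÷ −3x³ = −3x². Subtract (−3x²)·D = 9x⁵ − 9x⁴ + 12x³ + 18x². Remainder: −21x⁴ + 9x³ − 10x² − 53x − 16.
Step 3: lead(−21x⁴ + 9x³ − 10x² − 53x − 16) ÷ lead(D) = −21x⁴ ÷ −3x³ = 7x. Subtract (7x)·D = −21x⁴ + 21x³ − 28x² − 42x. Remainder: −12x³ + 18x² − 11x − 16.
Step 4: lead(−12x³ + 18x² − 11x − 16) ÷ lead(D) = −12x³ ÷ −3x³ = 4. Subtract (4)·D = −12x³ + 12x² − 16x − 24. Remainder: 6x² + 5x + 8.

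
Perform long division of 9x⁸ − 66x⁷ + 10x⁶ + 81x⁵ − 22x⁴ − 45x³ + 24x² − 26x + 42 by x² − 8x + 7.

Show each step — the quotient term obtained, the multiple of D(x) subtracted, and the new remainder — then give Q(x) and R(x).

Step 1: lead(9x⁸ − 66x⁷ + 10x⁶ + 81x⁵ − 22x⁴ − 45x³ + 24x² − 26x + 42) ÷ lead(D) = 9x⁸ ÷ x² = 9x⁶. Subtract (9x⁶)·D = 9x⁸ − 72x⁷ + 63x⁶. Remainder: 6x⁷ − 53x⁶ + 81x⁵ − 22x⁴ − 45x³ + 24x² − 26x + 42.
Step 2: lead(6x⁷ − 53x⁶ + 81x⁵ − 22x⁴ − 45x³ + 24x² − 26x + 42) ÷ lead(D) = 6x⁷ ÷ x² = 6x⁵. Subtract (6x⁵)·D = 6x⁷ − 48x⁶ + 42x⁵. Remainder: −5x⁶ + 39x⁵ − 22x⁴ − 45x³ + 24x² − 26x + 42.
Step 3: lead(−5x⁶ + 39x⁵ − 22x⁴ − 45x³ + 24x² − 26x + 42) ÷ lead(D) = −5x⁶ ÷ x² = −5x⁴. Subtract (−5x⁴)·D = −5x⁶ + 40x⁵ − 35x⁴. Remainder: −x⁵ + 13x⁴ − 45x³ + 24x² − 26x + 42.
Step 4: lead(−x⁵ + 13x⁴ − 45x³ + 24x² − 26x + 42) ÷ lead(D) = −x⁵ ÷ x² = −x³. Subtract (−x³)·D = −x⁵ + 8x⁴ − 7x³. Remainder: 5x⁴ − 38x³ + 24x² − 26x + 42.
Step 5: lead(5x⁴ − 38x³ + 24x² − 26x + 42) ÷ lead(D) = 5x⁴ ÷ x² = 5x². Subtract (5x²)·D = 5x⁴ − 40x³ + 35x². Remainder: 2x³ − 11x² − 26x + 42.
Step 6: lead(2x³ − 11x² − 26x + 42) ÷ lead(D) = 2x³ ÷ x² = 2x. Subtract (2x)·D = 2x³ − 16x² + 14x. Remainder: 5x² − 40x + 42.
Step 7: lead(5x² − 40x + 42) ÷ lead(D) = 5x² ÷ x² = 5. Subtract (5)·D = 5x² − 40x + 35. Remainder: 7.

Q(x) = 9x⁶ + 6x⁵ − 5x⁴ − x³ + 5x² + 2x + 5; R(x) = 7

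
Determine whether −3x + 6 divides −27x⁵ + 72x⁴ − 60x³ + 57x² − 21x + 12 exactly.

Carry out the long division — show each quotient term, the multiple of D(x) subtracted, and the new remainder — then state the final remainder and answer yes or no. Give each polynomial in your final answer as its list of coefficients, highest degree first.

Step 1: lead(−27x⁵ + 72x⁴ − 60x³ + 57x² − 21x + 12) ÷ lead(D) = −27x⁵ ÷ −3x = 9x⁴. Subtract (9x⁴)·D = −27x⁵ + 54x⁴. Remainder: 18x⁴ − 60x³ + 57x² − 21x + 12.
Step 2: lead(18x⁴ − 60x³ + 57x² − 21x + 12) ÷ lead(D) = 18x⁴ ÷ −3x = −6x³. Subtract (−6x³)·D = 18x⁴ − 36x³. Remainder: −24x³ + 57x² − 21x + 12.
Step 3: lead(−24x³ + 57x² − 21x + 12) ÷ lead(D) = −24x³ ÷ −3x = 8x². Subtract (8x²)·D = −24x³ + 48x². Remainder: 9x² − 21x + 12.
Step 4: lead(9x² − 21x + 12) ÷ lead(D) = 9x² ÷ −3x = −3x. Subtract (−3x)·D = 9x² − 18x. Remainder: −3x + 12.
Step 5: lead(−3x + 12) ÷ lead(D) = −3x ÷ −3x = 1. Subtract (1)·D = −3x + 6. Remainder: 6.

R = [6], so D(x) is not a factor of P(x). no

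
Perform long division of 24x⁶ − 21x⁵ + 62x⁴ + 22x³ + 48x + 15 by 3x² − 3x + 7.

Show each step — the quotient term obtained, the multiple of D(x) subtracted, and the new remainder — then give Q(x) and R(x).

Q(x) = 8x⁴ + x³ + 3x² + 8x + 1; R(x) = −5x + 8

Step 1: lead(24x⁶ − 21x⁵ + 62x⁴ + 22x³ + 48x + 15) ÷ lead(D) = 24x⁶ ÷ 3x² = 8x⁴. Subtract (8x⁴)·D = 24x⁶ − 24x⁵ + 56x⁴. Remainder: 3x⁵ + 6x⁴ + 22x³ + 48x + 15.
Step 2: lead(3x⁵ + 6x⁴ + 22x³ + 48x + 15) ÷ lead(D) = 3x⁵ ÷ 3x² = x³. Subtract (x³)·D = 3x⁵ − 3x⁴ + 7x³. Remainder: 9x⁴ + 15x³ + 48x + 15.
Step 3: lead(9x⁴ + 15x³ + 48x + 15) ÷ lead(D) = 9x⁴ ÷ 3x² = 3x². Subtract (3x²)·D = 9x⁴ − 9x³ + 21x². Remainder: 24x³ − 21x² + 48x + 15.
Step 4: lead(24x³ − 21x² + 48x + 15) ÷ lead(D) = 24x³ ÷ 3x² = 8x. Subtract (8x)·D = 24x³ − 24x² + 56x. Remainder: 3x² − 8x + 15.
Step 5: lead(3x² − 8x + 15) ÷ lead(D) = 3x² ÷ 3x² = 1. Subtract (1)·D = 3x² − 3x + 7. Remainder: −5x + 8.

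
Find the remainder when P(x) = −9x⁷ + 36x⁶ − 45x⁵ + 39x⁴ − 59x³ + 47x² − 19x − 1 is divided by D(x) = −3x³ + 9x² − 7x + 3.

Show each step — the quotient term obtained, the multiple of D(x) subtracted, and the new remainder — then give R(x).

R(x) = −x² + 6x − 4

Step 1: lead(−9x⁷ + 36x⁶ − 45x⁵ + 39x⁴ − 59x³ + 47x² − 19x − 1) ÷ lead(D) = −9x⁷ ÷ −3x³ = 3x⁴. Subtract (3x⁴)·D = −9x⁷ + 27x⁶ − 21x⁵ + 9x⁴. Remainder: 9x⁶ − 24x⁵ + 30x⁴ − 59x³ + 47x² − 19x − 1.
Step 2: lead(9x⁶ − 24x⁵ + 30x⁴ − 59x³ + 47x² − 19x − 1) ÷ lead(D) = 9x⁶ ÷ −3x³ = −3x³. Subtract (−3x³)·D = 9x⁶ − 27x⁵ + 21x⁴ − 9x³. Remainder: 3x⁵ + 9x⁴ − 50x³ + 47x² − 19x − 1.
Step 3: lead(3x⁵ + 9x⁴ − 50x³ + 47x² − 19x − 1) ÷ lead(D) = 3x⁵ ÷ −3x³ = −x². Subtract (−x²)·D = 3x⁵ − 9x⁴ + 7x³ − 3x². Remainder: 18x⁴ − 57x³ + 50x² − 19x − 1.
Step 4: lead(18x⁴ − 57x³ + 50x² − 19x − 1) ÷ lead(D) = 18x⁴ ÷ −3x³ = −6x. Subtract (−6x)·D = 18x⁴ − 54x³ + 42x² − 18x. Remainder: −3x³ + 8x² − x − 1.
Step 5: lead(−3x³ + 8x² − x − 1) ÷ lead(D) = −3x³ ÷ −3x³ = 1. Subtract (1)·D = −3x³ + 9x² − 7x + 3. Remainder: −x² + 6x − 4.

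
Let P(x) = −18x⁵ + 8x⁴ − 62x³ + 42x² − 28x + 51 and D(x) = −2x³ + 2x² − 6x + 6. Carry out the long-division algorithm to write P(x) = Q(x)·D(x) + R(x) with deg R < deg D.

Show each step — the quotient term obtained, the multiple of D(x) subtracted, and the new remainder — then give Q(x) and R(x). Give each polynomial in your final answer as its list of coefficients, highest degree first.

Step 1: lead(−18x⁵ + 8x⁴ − 62x³ + 42x² − 28x + 51) ÷ lead(D) = −18x⁵ ÷ −2x³ = 9x². Subtract (9x²)·D = −18x⁵ + 18x⁴ − 54x³ + 54x². Remainder: −10x⁴ − 8x³ − 12x² − 28x + 51.
Step 2: lead(−10x⁴ − 8x³ − 12x² − 28x + 51) ÷ lead(D) = −10x⁴ ÷ −2x³ = 5x. Subtract (5x)·D = −10x⁴ + 10x³ − 30x² + 30x. Remainder: −18x³ + 18x² − 58x + 51.
Step 3: lead(−18x³ + 18x² − 58x + 51) ÷ lead(D) = −18x³ ÷ −2x³ = 9. Subtract (9)·D = −18x³ + 18x² − 54x + 54. Remainder: −4x − 3.

Q = [9, 5, 9]; R = [-4, -3]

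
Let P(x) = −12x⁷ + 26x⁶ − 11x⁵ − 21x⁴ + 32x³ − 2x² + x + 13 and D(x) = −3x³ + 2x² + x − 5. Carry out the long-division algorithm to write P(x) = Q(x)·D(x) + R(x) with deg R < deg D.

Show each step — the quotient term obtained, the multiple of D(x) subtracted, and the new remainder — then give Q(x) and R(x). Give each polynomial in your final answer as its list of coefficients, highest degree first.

Q = [4, -6, 1, -1, -1]; R = [6, -3, 8]

Step 1: lead(−12x⁷ + 26x⁶ − 11x⁵ − 21x⁴ + 32x³ − 2x² + x + 13) ÷ lead(D) = −12x⁷ ÷ −3x³ = 4x⁴. Subtract (4x⁴)·D = −12x⁷ + 8x⁶ + 4x⁵ − 20x⁴. Remainder: 18x⁶ − 15x⁵ − x⁴ + 32x³ − 2x² + x + 13.
Step 2: lead(18x⁶ − 15x⁵ − x⁴ + 32x³ − 2x² + x + 13) ÷ lead(D) = 18x⁶ ÷ −3x³ = −6x³. Subtract (−6x³)·D = 18x⁶ − 12x⁵ − 6x⁴ + 30x³. Remainder: −3x⁵ + 5x⁴ + 2x³ − 2x² + x + 13.
Step 3: lead(−3x⁵ + 5x⁴ + 2x³ − 2x² + x + 13) ÷ lead(D) = −3x⁵ ÷ −3x³ = x². Subtract (x²)·D = −3x⁵ + 2x⁴ + x³ − 5x². Remainder: 3x⁴ + x³ + 3x² + x + 13.
Step 4: lead(3x⁴ + x³ + 3x² + x + 13) ÷ lead(D) = 3x⁴ ÷ −3x³ = −x. Subtract (−x)·D = 3x⁴ − 2x³ − x² + 5x. Remainder: 3x³ + 4x² − 4x + 13.
Step 5: lead(3x³ + 4x² − 4x + 13) ÷ lead(D) = 3x³ ÷ −3x³ = −1. Subtract (−1)·D = 3x³ − 2x² − x + 5. Remainder: 6x² − 3x + 8.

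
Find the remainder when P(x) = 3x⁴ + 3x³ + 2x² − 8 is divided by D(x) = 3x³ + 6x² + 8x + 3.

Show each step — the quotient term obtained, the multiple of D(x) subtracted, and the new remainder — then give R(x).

R(x) = 5x − 5

Step 1: lead(3x⁴ + 3x³ + 2x² − 8) ÷ lead(D) = 3x⁴ ÷ 3x³ = x. Subtract (x)·D = 3x⁴ + 6x³ + 8x² + 3x. Remainder: −3x³ − 6x² − 3x − 8.
Step 2: lead(−3x³ − 6x² − 3x − 8) ÷ lead(D) = −3x³ ÷ 3x³ = −1. Subtract (−1)·D = −3x³ − 6x² − 8x − 3. Remainder: 5x − 5.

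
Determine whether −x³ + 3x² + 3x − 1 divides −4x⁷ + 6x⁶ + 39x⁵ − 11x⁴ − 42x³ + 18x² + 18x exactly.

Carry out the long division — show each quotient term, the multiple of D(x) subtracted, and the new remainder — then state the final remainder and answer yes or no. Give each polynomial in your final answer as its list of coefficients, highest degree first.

R = [6, 7, 3], so D(x) is not a factor of P(x). no

Step 1: lead(−4x⁷ + 6x⁶ + 39x⁵ − 11x⁴ − 42x³ + 18x² + 18x) ÷ lead(D) = −4x⁷ ÷ −x³ = 4x⁴. Subtract (4x⁴)·D = −4x⁷ + 12x⁶ + 12x⁵ − 4x⁴. Remainder: −6x⁶ + 27x⁵ − 7x⁴ − 42x³ + 18x² + 18x.
Step 2: lead(−6x⁶ + 27x⁵ − 7x⁴ − 42x³ + 18x² + 18x) ÷ lead(D) = −6x⁶ ÷ −x³ = 6x³. Subtract (6x³)·D = −6x⁶ + 18x⁵ + 18x⁴ − 6x³. Remainder: 9x⁵ − 25x⁴ − 36x³ + 18x² + 18x.
Step 3: lead(9x⁵ − 25x⁴ − 36x³ + 18x² + 18x) ÷ lead(D) = 9x⁵ ÷ −x³ = −9x². Subtract (−9x²)·D = 9x⁵ − 27x⁴ − 27x³ + 9x². Remainder: 2x⁴ − 9x³ + 9x² + 18x.
Step 4: lead(2x⁴ − 9x³ + 9x² + 18x) ÷ lead(D) = 2x⁴ ÷ −x³ = −2x. Subtract (−2x)·D = 2x⁴ − 6x³ − 6x² + 2x. Remainder: −3x³ + 15x² + 16x.
Step 5: lead(−3x³ + 15x² + 16x) ÷ lead(D) = −3x³ ÷ −x³ = 3. Subtract (3)·D = −3x³ + 9x² + 9x − 3. Remainder: 6x² + 7x + 3.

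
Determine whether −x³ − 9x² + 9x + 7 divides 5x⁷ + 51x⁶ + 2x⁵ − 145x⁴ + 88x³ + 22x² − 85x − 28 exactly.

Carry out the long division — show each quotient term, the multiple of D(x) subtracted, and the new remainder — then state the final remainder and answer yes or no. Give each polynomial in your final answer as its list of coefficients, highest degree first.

R = [0], so D(x) is a factor of P(x). yes

Step 1: lead(5x⁷ + 51x⁶ + 2x⁵ − 145x⁴ + 88x³ + 22x² − 85x − 28) ÷ lead(D) = 5x⁷ ÷ −x³ = −5x⁴. Subtract (−5x⁴)·D = 5x⁷ + 45x⁶ − 45x⁵ − 35x⁴. Remainder: 6x⁶ + 47x⁵ − 110x⁴ + 88x³ + 22x² − 85x − 28.
Step 2: lead(6x⁶ + 47x⁵ − 110x⁴ + 88x³ + 22x² − 85x − 28) ÷ lead(D) = 6x⁶ ÷ −x³ = −6x³. Subtract (−6x³)·D = 6x⁶ + 54x⁵ − 54x⁴ − 42x³. Remainder: −7x⁵ − 56x⁴ + 130x³ + 22x² − 85x − 28.
Step 3: lead(−7x⁵ − 56x⁴ + 130x³ + 22x² − 85x − 28) ÷ lead(D) = −7x⁵ ÷ −x³ = 7x². Subtract (7x²)·D = −7x⁵ − 63x⁴ + 63x³ + 49x². Remainder: 7x⁴ + 67x³ − 27x² − 85x − 28.
Step 4: lead(7x⁴ + 67x³ − 27x² − 85x − 28) ÷ lead(D) = 7x⁴ ÷ −x³ = −7x. Subtract (−7x)·D = 7x⁴ + 63x³ − 63x² − 49x. Remainder: 4x³ + 36x² − 36x − 28.
Step 5: lead(4x³ + 36x² − 36x − 28) ÷ lead(D) = 4x³ ÷ −x³ = −4. Subtract (−4)·D = 4x³ + 36x² − 36x − 28. Remainder: 0.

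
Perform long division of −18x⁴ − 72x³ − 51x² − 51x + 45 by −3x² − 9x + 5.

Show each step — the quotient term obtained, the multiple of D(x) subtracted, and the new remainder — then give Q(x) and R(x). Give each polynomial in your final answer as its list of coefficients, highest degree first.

Q = [6, 6, 9]; R = [0]

Step 1: lead(−18x⁴ − 72x³ − 51x² − 51x + 45) ÷ lead(D) = −18x⁴ ÷ −3x² = 6x². Subtract (6x²)·D = −18x⁴ − 54x³ + 30x². Remainder: −18x³ − 81x² − 51x + 45.
Step 2: lead(−18x³ − 81x² − 51x + 45) ÷ lead(D) = −18x³ ÷ −3x² = 6x. Subtract (6x)·D = −18x³ − 54x² + 30x. Remainder: −27x² − 81x + 45.
Step 3: lead(−27x² − 81x + 45) ÷ lead(D) = −27x² ÷ −3x² = 9. Subtract (9)·D = −27x² − 81x + 45. Remainder: 0.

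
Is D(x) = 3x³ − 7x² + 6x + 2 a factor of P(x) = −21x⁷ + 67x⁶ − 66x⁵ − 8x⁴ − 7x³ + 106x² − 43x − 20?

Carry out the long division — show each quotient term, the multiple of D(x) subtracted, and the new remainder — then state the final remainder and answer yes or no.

R(x) = 7x² + 3x − 2, so D(x) is not a factor of P(x). no

Step 1: lead(−21x⁷ + 67x⁶ − 66x⁵ − 8x⁴ − 7x³ + 106x² − 43x − 20) ÷ lead(D) = −21x⁷ ÷ 3x³ = −7x⁴. Subtract (−7x⁴)·D = −21x⁷ + 49x⁶ − 42x⁵ − 14x⁴. Remainder: 18x⁶ − 24x⁵ + 6x⁴ − 7x³ + 106x² − 43x − 20.
Step 2: lead(18x⁶ − 24x⁵ + 6x⁴ − 7x³ + 106x² − 43x − 20) ÷ lead(D) = 18x⁶ ÷ 3x³ = 6x³. Subtract (6x³)·D = 18x⁶ − 42x⁵ + 36x⁴ + 12x³. Remainder: 18x⁵ − 30x⁴ − 19x³ + 106x² − 43x − 20.
Step 3: lead(18x⁵ − 30x⁴ − 19x³ + 106x² − 43x − 20) ÷ lead(D) = 18x⁵ ÷ 3x³ = 6x². Subtract (6x²)·D = 18x⁵ − 42x⁴ + 36x³ + 12x². Remainder: 12x⁴ − 55x³ + 94x² − 43x − 20.
Step 4: lead(12x⁴ − 55x³ + 94x² − 43x − 20) ÷ lead(D) = 12x⁴ ÷ 3x³ = 4x. Subtract (4x)·D = 12x⁴ − 28x³ + 24x² + 8x. Remainder: −27x³ + 70x² − 51x − 20.
Step 5: lead(−27x³ + 70x² − 51x − 20) ÷ lead(D) = −27x³ ÷ 3x³ = −9. Subtract (−9)·D = −27x³ + 63x² − 54x − 18. Remainder: 7x² + 3x − 2.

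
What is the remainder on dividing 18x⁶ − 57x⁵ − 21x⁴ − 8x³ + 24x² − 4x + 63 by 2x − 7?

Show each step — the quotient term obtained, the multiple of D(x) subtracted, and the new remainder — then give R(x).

R(x) = 0

Step 1: lead(18x⁶ − 57x⁵ − 21x⁴ − 8x³ + 24x² − 4x + 63) ÷ lead(D) = 18x⁶ ÷ 2x = 9x⁵. Subtract (9x⁵)·D = 18x⁶ − 63x⁵. Remainder: 6x⁵ − 21x⁴ − 8x³ + 24x² − 4x + 63.
Step 2: lead(6x⁵ − 21x⁴ − 8x³ + 24x² − 4x + 63) ÷ lead(D) = 6x⁵ ÷ 2x = 3x⁴. Subtract (3x⁴)·D = 6x⁵ − 21x⁴. Remainder: −8x³ + 24x² − 4x + 63.
Step 3: lead(−8x³ + 24x² − 4x + 63) ÷ lead(D) = −8x³ ÷ 2x = −4x². Subtract (−4x²)·D = −8x³ + 28x². Remainder: −4x² − 4x + 63.
Step 4: lead(−4x² − 4x + 63) ÷ lead(D) = −4x² ÷ 2x = −2x. Subtract (−2x)·D = −4x² + 14x. Remainder: −18x + 63.
Step 5: lead(−18x + 63) ÷ lead(D) = −18x ÷ 2x = −9. Subtract (−9)·D = −18x + 63. Remainder: 0.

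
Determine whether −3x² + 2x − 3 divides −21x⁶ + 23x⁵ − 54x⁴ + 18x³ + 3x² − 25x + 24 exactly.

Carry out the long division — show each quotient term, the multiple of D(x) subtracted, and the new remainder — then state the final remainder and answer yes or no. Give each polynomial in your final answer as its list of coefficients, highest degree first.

R = [0], so D(x) is a factor of P(x). yes

Step 1: lead(−21x⁶ + 23x⁵ − 54x⁴ + 18x³ + 3x² − 25x + 24) ÷ lead(D) = −21x⁶ ÷ −3x² = 7x⁴. Subtract (7x⁴)·D = −21x⁶ + 14x⁵ − 21x⁴. Remainder: 9x⁵ − 33x⁴ + 18x³ + 3x² − 25x + 24.
Step 2: lead(9x⁵ − 33x⁴ + 18x³ + 3x² − 25x + 24) ÷ lead(D) = 9x⁵ ÷ −3x² = −3x³. Subtract (−3x³)·D = 9x⁵ − 6x⁴ + 9x³. Remainder: −27x⁴ + 9x³ + 3x² − 25x + 24.
Step 3: lead(−27x⁴ + 9x³ + 3x² − 25x + 24) ÷ lead(D) = −27x⁴ ÷ −3x² = 9x². Subtract (9x²)·D = −27x⁴ + 18x³ − 27x². Remainder: −9x³ + 30x² − 25x + 24.
Step 4: lead(−9x³ + 30x² − 25x + 24) ÷ lead(D) = −9x³ ÷ −3x² = 3x. Subtract (3x)·D = −9x³ + 6x² − 9x. Remainder: 24x² − 16x + 24.
Step 5: lead(24x² − 16x + 24) ÷ lead(D) = 24x² ÷ −3x² = −8. Subtract (−8)·D = 24x² − 16x + 24. Remainder: 0.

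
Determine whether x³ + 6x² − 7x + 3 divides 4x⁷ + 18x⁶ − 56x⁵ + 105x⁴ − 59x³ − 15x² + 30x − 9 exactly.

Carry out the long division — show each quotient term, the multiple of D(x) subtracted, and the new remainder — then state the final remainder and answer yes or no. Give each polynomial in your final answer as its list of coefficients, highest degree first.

Step 1: lead(4x⁷ + 18x⁶ − 56x⁵ + 105x⁴ − 59x³ − 15x² + 30x − 9) ÷ lead(D) = 4x⁷ ÷ x³ = 4x⁴. Subtract (4x⁴)·D = 4x⁷ + 24x⁶ − 28x⁵ + 12x⁴. Remainder: −6x⁶ − 28x⁵ + 93x⁴ − 59x³ − 15x² + 30x − 9.
Step 2: lead(−6x⁶ − 28x⁵ + 93x⁴ − 59x³ − 15x² + 30x − 9) ÷ lead(D) = −6x⁶ ÷ x³ = −6x³. Subtract (−6x³)·D = −6x⁶ − 36x⁵ + 42x⁴ − 18x³. Remainder: 8x⁵ + 51x⁴ − 41x³ − 15x² + 30x − 9.
Step 3: lead(8x⁵ + 51x⁴ − 41x³ − 15x² + 30x − 9) ÷ lead(D) = 8x⁵ ÷ x³ = 8x². Subtract (8x²)·D = 8x⁵ + 48x⁴ − 56x³ + 24x². Remainder: 3x⁴ + 15x³ − 39x² + 30x − 9.
Step 4: lead(3x⁴ + 15x³ − 39x² + 30x − 9) ÷ lead(D) = 3x⁴ ÷ x³ = 3x. Subtract (3x)·D = 3x⁴ + 18x³ − 21x² + 9x. Remainder: −3x³ − 18x² + 21x − 9.
Step 5: lead(−3x³ − 18x² + 21x − 9) ÷ lead(D) = −3x³ ÷ x³ = −3. Subtract (−3)·D = −3x³ − 18x² + 21x − 9. Remainder: 0.

R = [0], so D(x) is a factor of P(x). yes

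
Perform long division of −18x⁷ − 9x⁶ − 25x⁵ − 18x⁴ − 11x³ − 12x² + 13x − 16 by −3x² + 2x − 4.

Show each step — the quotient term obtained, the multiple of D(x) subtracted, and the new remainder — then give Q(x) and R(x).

Q(x) = 6x⁵ + 7x⁴ + 5x³ − 3x + 2; R(x) = −3x − 8

Step 1: lead(−18x⁷ − 9x⁶ − 25x⁵ − 18x⁴ − 11x³ − 12x² + 13x − 16) ÷ lead(D) = −18x⁷ ÷ −3x² = 6x⁵. Subtract (6x⁵)·D = −18x⁷ + 12x⁶ − 24x⁵. Remainder: −21x⁶ − x⁵ − 18x⁴ − 11x³ − 12x² + 13x − 16.
Step 2: lead(−21x⁶ − x⁵ − 18x⁴ − 11x³ − 12x² + 13x − 16) ÷ lead(D) = −21x⁶ ÷ −3x² = 7x⁴. Subtract (7x⁴)·D = −21x⁶ + 14x⁵ − 28x⁴. Remainder: −15x⁵ + 10x⁴ − 11x³ − 12x² + 13x − 16.
Step 3: lead(−15x⁵ + 10x⁴ − 11x³ − 12x² + 13x − 16) ÷ lead(D) = −15x⁵ ÷ −3x² = 5x³. Subtract (5x³)·D = −15x⁵ + 10x⁴ − 20x³. Remainder: 9x³ − 12x² + 13x − 16.
Step 4: lead(9x³ − 12x² + 13x − 16) ÷ lead(D) = 9x³ ÷ −3x² = −3x. Subtract (−3x)·D = 9x³ − 6x² + 12x. Remainder: −6x² + x − 16.
Step 5: lead(−6x² + x − 16) ÷ lead(D) = −6x² ÷ −3x² = 2. Subtract (2)·D = −6x² + 4x − 8. Remainder: −3x − 8.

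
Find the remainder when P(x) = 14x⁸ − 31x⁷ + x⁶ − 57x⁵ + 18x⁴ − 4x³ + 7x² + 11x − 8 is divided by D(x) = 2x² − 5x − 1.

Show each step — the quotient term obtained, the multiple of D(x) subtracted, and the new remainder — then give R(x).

R(x) = 4x − 9

Step 1: lead(14x⁸ − 31x⁷ + x⁶ − 57x⁵ + 18x⁴ − 4x³ + 7x² + 11x − 8) ÷ lead(D) = 14x⁸ ÷ 2x² = 7x⁶. Subtract (7x⁶)·D = 14x⁸ − 35x⁷ − 7x⁶. Remainder: 4x⁷ + 8x⁶ − 57x⁵ + 18x⁴ − 4x³ + 7x² + 11x − 8.
Step 2: lead(4x⁷ + 8x⁶ − 57x⁵ + 18x⁴ − 4x³ + 7x² + 11x − 8) ÷ lead(D) = 4x⁷ ÷ 2x² = 2x⁵. Subtract (2x⁵)·D = 4x⁷ − 10x⁶ − 2x⁵. Remainder: 18x⁶ − 55x⁵ + 18x⁴ − 4x³ + 7x² + 11x − 8.
Step 3: lead(18x⁶ − 55x⁵ + 18x⁴ − 4x³ + 7x² + 11x − 8) ÷ lead(D) = 18x⁶ ÷ 2x² = 9x⁴. Subtract (9x⁴)·D = 18x⁶ − 45x⁵ − 9x⁴. Remainder: −10x⁵ + 27x⁴ − 4x³ + 7x² + 11x − 8.
Step 4: lead(−10x⁵ + 27x⁴ − 4x³ + 7x² + 11x − 8) ÷ lead(D) = −10x⁵ ÷ 2x² = −5x³. Subtract (−5x³)·D = −10x⁵ + 25x⁴ + 5x³. Remainder: 2x⁴ − 9x³ + 7x² + 11x − 8.
Step 5: lead(2x⁴ − 9x³ + 7x² + 11x − 8) ÷ lead(D) = 2x⁴ ÷ 2x² = x². Subtract (x²)·D = 2x⁴ − 5x³ − x². Remainder: −4x³ + 8x² + 11x − 8.
Step 6: lead(−4x³ + 8x² + 11x − 8) ÷ lead(D) = −4x³ ÷ 2x² = −2x. Subtract (−2x)·D = −4x³ + 10x² + 2x. Remainder: −2x² + 9x − 8.
Step 7: lead(−2x² + 9x − 8) ÷ lead(D) = −2x² ÷ 2x² = −1. Subtract (−1)·D = −2x² + 5x + 1. Remainder: 4x − 9.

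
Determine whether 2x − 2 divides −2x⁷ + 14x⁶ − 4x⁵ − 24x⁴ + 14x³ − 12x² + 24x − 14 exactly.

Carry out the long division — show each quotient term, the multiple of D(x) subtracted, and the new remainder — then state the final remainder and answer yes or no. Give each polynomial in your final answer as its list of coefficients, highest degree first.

Step 1: lead(−2x⁷ + 14x⁶ − 4x⁵ − 24x⁴ + 14x³ − 12x² + 24x − 14) ÷ lead(D) = −2x⁷ ÷ 2x = −x⁶. Subtract (−x⁶)·D = −2x⁷ + 2x⁶. Remainder: 12x⁶ − 4x⁵ − 24x⁴ + 14x³ − 12x² + 24x − 14.
Step 2: lead(12x⁶ − 4x⁵ − 24x⁴ + 14x³ − 12x² + 24x − 14) ÷ lead(D) = 12x⁶ ÷ 2x = 6x⁵. Subtract (6x⁵)·D = 12x⁶ − 12x⁵. Remainder: 8x⁵ − 24x⁴ + 14x³ − 12x² + 24x − 14.
Step 3: lead(8x⁵ − 24x⁴ + 14x³ − 12x² + 24x − 14) ÷ lead(D) = 8x⁵ ÷ 2x = 4x⁴. Subtract (4x⁴)·D = 8x⁵ − 8x⁴. Remainder: −16x⁴ + 14x³ − 12x² + 24x − 14.
Step 4: lead(−16x⁴ + 14x³ − 12x² + 24x − 14) ÷ lead(D) = −16x⁴ ÷ 2x = −8x³. Subtract (−8x³)·D = −16x⁴ + 16x³. Remainder: −2x³ − 12x² + 24x − 14.
Step 5: lead(−2x³ − 12x² + 24x − 14) ÷ lead(D) = −2x³ ÷ 2x = −x². Subtract (−x²)·D = −2x³ + 2x². Remainder: −14x² + 24x − 14.
Step 6: lead(−14x² + 24x − 14) ÷ lead(D) = −14x² ÷ 2x = −7x. Subtract (−7x)·D = −14x² + 14x. Remainder: 10x − 14.
Step 7: lead(10x − 14) ÷ lead(D) = 10x ÷ 2x = 5. Subtract (5)·D = 10x − 10. Remainder: −4.

R = [-4], so D(x) is not a factor of P(x). no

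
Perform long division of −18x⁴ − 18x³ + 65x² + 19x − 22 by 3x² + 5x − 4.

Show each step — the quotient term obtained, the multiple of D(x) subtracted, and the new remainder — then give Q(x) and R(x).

Q(x) = −6x² + 4x + 7; R(x) = 6

Step 1: lead(−18x⁴ − 18x³ + 65x² + 19x − 22) ÷ lead(D) = −18x⁴ ÷ 3x² = −6x². Subtract (−6x²)·D = −18x⁴ − 30x³ + 24x². Remainder: 12x³ + 41x² + 19x − 22.
Step 2: lead(12x³ + 41x² + 19x − 22) ÷ lead(D) = 12x³ ÷ 3x² = 4x. Subtract (4x)·D = 12x³ + 20x² − 16x. Remainder: 21x² + 35x − 22.
Step 3: lead(21x² + 35x − 22) ÷ lead(D) = 21x² ÷ 3x² = 7. Subtract (7)·D = 21x² + 35x − 28. Remainder: 6.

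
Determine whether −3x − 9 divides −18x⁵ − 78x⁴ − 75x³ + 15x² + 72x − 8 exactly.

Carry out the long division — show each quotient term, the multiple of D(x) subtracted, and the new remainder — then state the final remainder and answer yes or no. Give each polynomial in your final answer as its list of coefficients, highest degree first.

Step 1: lead(−18x⁵ − 78x⁴ − 75x³ + 15x² + 72x − 8) ÷ lead(D) = −18x⁵ ÷ −3x = 6x⁴. Subtract (6x⁴)·D = −18x⁵ − 54x⁴. Remainder: −24x⁴ − 75x³ + 15x² + 72x − 8.
Step 2: lead(−24x⁴ − 75x³ + 15x² + 72x − 8) ÷ lead(D) = −24x⁴ ÷ −3x = 8x³. Subtract (8x³)·D = −24x⁴ − 72x³. Remainder: −3x³ + 15x² + 72x − 8.
Step 3: lead(−3x³ + 15x² + 72x − 8) ÷ lead(D) = −3x³ ÷ −3x = x². Subtract (x²)·D = −3x³ − 9x². Remainder: 24x² + 72x − 8.
Step 4: lead(24x² + 72x − 8) ÷ lead(D) = 24x² ÷ −3x = −8x. Subtract (−8x)·D = 24x² + 72x. Remainder: −8.

R = [-8], so D(x) is not a factor of P(x). no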